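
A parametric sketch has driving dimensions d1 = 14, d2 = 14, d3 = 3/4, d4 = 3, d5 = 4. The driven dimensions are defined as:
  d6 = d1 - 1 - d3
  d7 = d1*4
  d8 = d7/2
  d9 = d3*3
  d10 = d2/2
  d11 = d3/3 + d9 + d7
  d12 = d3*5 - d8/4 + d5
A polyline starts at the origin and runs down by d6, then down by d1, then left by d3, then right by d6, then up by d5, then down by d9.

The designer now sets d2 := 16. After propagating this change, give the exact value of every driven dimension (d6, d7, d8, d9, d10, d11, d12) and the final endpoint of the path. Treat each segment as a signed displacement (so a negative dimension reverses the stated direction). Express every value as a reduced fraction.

Apply edit: d2 := 16
  d6 = d1 - 1 - d3 = 49/4
  d7 = d1*4 = 56
  d8 = d7/2 = 28
  d9 = d3*3 = 9/4
  d10 = d2/2 = 8
  d11 = d3/3 + d9 + d7 = 117/2
  d12 = d3*5 - d8/4 + d5 = 3/4
Walk from origin (0, 0):
  seg 1: down by d6 = 49/4 → (0, -49/4)
  seg 2: down by d1 = 14 → (0, -105/4)
  seg 3: left by d3 = 3/4 → (-3/4, -105/4)
  seg 4: right by d6 = 49/4 → (23/2, -105/4)
  seg 5: up by d5 = 4 → (23/2, -89/4)
  seg 6: down by d9 = 9/4 → (23/2, -49/2)

d6 = 49/4
d7 = 56
d8 = 28
d9 = 9/4
d10 = 8
d11 = 117/2
d12 = 3/4
endpoint = (23/2, -49/2)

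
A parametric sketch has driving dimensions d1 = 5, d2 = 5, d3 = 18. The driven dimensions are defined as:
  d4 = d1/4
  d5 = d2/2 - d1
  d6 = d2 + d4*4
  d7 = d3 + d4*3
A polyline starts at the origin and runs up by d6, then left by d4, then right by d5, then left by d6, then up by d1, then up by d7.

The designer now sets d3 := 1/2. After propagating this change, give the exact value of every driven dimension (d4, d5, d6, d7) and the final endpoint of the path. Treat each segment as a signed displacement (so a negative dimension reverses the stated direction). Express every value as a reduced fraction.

d4 = 5/4
d5 = -5/2
d6 = 10
d7 = 17/4
endpoint = (-55/4, 77/4)

Apply edit: d3 := 1/2
  d4 = d1/4 = 5/4
  d5 = d2/2 - d1 = -5/2
  d6 = d2 + d4*4 = 10
  d7 = d3 + d4*3 = 17/4
Walk from origin (0, 0):
  seg 1: up by d6 = 10 → (0, 10)
  seg 2: left by d4 = 5/4 → (-5/4, 10)
  seg 3: right by d5 = -5/2 → (-15/4, 10)
  seg 4: left by d6 = 10 → (-55/4, 10)
  seg 5: up by d1 = 5 → (-55/4, 15)
  seg 6: up by d7 = 17/4 → (-55/4, 77/4)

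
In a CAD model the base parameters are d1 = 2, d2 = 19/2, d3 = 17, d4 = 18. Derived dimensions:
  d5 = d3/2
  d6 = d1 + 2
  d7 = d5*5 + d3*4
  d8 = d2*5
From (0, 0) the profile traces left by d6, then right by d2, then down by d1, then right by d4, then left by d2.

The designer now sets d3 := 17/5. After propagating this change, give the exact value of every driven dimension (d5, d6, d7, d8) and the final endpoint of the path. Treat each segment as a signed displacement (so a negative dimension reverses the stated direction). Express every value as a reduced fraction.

d5 = 17/10
d6 = 4
d7 = 221/10
d8 = 95/2
endpoint = (14, -2)

Apply edit: d3 := 17/5
  d5 = d3/2 = 17/10
  d6 = d1 + 2 = 4
  d7 = d5*5 + d3*4 = 221/10
  d8 = d2*5 = 95/2
Walk from origin (0, 0):
  seg 1: left by d6 = 4 → (-4, 0)
  seg 2: right by d2 = 19/2 → (11/2, 0)
  seg 3: down by d1 = 2 → (11/2, -2)
  seg 4: right by d4 = 18 → (47/2, -2)
  seg 5: left by d2 = 19/2 → (14, -2)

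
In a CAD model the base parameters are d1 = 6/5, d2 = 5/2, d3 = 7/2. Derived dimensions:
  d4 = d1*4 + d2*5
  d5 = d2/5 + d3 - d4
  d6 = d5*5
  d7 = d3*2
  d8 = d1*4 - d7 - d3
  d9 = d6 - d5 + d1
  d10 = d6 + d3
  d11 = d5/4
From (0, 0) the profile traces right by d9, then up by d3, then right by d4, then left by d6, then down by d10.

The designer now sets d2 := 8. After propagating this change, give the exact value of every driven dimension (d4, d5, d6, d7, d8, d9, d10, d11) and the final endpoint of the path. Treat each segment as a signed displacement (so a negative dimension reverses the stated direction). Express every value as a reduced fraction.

d4 = 224/5
d5 = -397/10
d6 = -397/2
d7 = 7
d8 = -57/10
d9 = -788/5
d10 = -195
d11 = -397/40
endpoint = (857/10, 397/2)

Apply edit: d2 := 8
  d4 = d1*4 + d2*5 = 224/5
  d5 = d2/5 + d3 - d4 = -397/10
  d6 = d5*5 = -397/2
  d7 = d3*2 = 7
  d8 = d1*4 - d7 - d3 = -57/10
  d9 = d6 - d5 + d1 = -788/5
  d10 = d6 + d3 = -195
  d11 = d5/4 = -397/40
Walk from origin (0, 0):
  seg 1: right by d9 = -788/5 → (-788/5, 0)
  seg 2: up by d3 = 7/2 → (-788/5, 7/2)
  seg 3: right by d4 = 224/5 → (-564/5, 7/2)
  seg 4: left by d6 = -397/2 → (857/10, 7/2)
  seg 5: down by d10 = -195 → (857/10, 397/2)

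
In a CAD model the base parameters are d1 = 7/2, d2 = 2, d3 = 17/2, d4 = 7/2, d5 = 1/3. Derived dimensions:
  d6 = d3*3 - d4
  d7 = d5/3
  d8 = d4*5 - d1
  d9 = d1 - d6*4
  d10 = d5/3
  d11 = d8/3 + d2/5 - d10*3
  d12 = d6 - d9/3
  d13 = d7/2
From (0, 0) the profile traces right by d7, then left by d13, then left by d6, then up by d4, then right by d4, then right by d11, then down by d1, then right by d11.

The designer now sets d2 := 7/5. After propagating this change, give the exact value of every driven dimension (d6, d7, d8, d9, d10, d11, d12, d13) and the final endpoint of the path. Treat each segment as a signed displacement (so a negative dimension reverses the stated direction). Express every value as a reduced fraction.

d6 = 22
d7 = 1/9
d8 = 14
d9 = -169/2
d10 = 1/9
d11 = 346/75
d12 = 301/6
d13 = 1/18
endpoint = (-2074/225, 0)

Apply edit: d2 := 7/5
  d6 = d3*3 - d4 = 22
  d7 = d5/3 = 1/9
  d8 = d4*5 - d1 = 14
  d9 = d1 - d6*4 = -169/2
  d10 = d5/3 = 1/9
  d11 = d8/3 + d2/5 - d10*3 = 346/75
  d12 = d6 - d9/3 = 301/6
  d13 = d7/2 = 1/18
Walk from origin (0, 0):
  seg 1: right by d7 = 1/9 → (1/9, 0)
  seg 2: left by d13 = 1/18 → (1/18, 0)
  seg 3: left by d6 = 22 → (-395/18, 0)
  seg 4: up by d4 = 7/2 → (-395/18, 7/2)
  seg 5: right by d4 = 7/2 → (-166/9, 7/2)
  seg 6: right by d11 = 346/75 → (-3112/225, 7/2)
  seg 7: down by d1 = 7/2 → (-3112/225, 0)
  seg 8: right by d11 = 346/75 → (-2074/225, 0)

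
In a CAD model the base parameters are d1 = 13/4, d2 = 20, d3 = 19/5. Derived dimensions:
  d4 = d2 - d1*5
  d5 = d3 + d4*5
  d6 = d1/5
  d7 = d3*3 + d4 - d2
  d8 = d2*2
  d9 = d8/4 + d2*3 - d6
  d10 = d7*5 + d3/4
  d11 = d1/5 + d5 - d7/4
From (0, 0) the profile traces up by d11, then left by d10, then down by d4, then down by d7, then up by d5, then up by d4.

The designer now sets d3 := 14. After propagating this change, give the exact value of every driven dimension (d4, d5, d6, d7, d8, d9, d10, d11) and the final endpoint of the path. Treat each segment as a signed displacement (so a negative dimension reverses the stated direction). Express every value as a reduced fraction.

d4 = 15/4
d5 = 131/4
d6 = 13/20
d7 = 103/4
d8 = 40
d9 = 1387/20
d10 = 529/4
d11 = 2157/80
endpoint = (-529/4, 2717/80)

Apply edit: d3 := 14
  d4 = d2 - d1*5 = 15/4
  d5 = d3 + d4*5 = 131/4
  d6 = d1/5 = 13/20
  d7 = d3*3 + d4 - d2 = 103/4
  d8 = d2*2 = 40
  d9 = d8/4 + d2*3 - d6 = 1387/20
  d10 = d7*5 + d3/4 = 529/4
  d11 = d1/5 + d5 - d7/4 = 2157/80
Walk from origin (0, 0):
  seg 1: up by d11 = 2157/80 → (0, 2157/80)
  seg 2: left by d10 = 529/4 → (-529/4, 2157/80)
  seg 3: down by d4 = 15/4 → (-529/4, 1857/80)
  seg 4: down by d7 = 103/4 → (-529/4, -203/80)
  seg 5: up by d5 = 131/4 → (-529/4, 2417/80)
  seg 6: up by d4 = 15/4 → (-529/4, 2717/80)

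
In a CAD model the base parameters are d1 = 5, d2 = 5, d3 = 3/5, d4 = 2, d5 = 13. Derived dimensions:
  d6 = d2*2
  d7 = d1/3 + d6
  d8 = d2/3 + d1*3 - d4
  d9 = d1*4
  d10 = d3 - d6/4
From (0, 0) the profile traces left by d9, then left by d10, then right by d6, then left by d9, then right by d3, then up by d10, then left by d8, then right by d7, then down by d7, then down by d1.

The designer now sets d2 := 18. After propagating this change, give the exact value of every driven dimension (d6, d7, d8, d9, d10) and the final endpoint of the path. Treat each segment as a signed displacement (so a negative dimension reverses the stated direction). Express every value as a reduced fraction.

Apply edit: d2 := 18
  d6 = d2*2 = 36
  d7 = d1/3 + d6 = 113/3
  d8 = d2/3 + d1*3 - d4 = 19
  d9 = d1*4 = 20
  d10 = d3 - d6/4 = -42/5
Walk from origin (0, 0):
  seg 1: left by d9 = 20 → (-20, 0)
  seg 2: left by d10 = -42/5 → (-58/5, 0)
  seg 3: right by d6 = 36 → (122/5, 0)
  seg 4: left by d9 = 20 → (22/5, 0)
  seg 5: right by d3 = 3/5 → (5, 0)
  seg 6: up by d10 = -42/5 → (5, -42/5)
  seg 7: left by d8 = 19 → (-14, -42/5)
  seg 8: right by d7 = 113/3 → (71/3, -42/5)
  seg 9: down by d7 = 113/3 → (71/3, -691/15)
  seg 10: down by d1 = 5 → (71/3, -766/15)

d6 = 36
d7 = 113/3
d8 = 19
d9 = 20
d10 = -42/5
endpoint = (71/3, -766/15)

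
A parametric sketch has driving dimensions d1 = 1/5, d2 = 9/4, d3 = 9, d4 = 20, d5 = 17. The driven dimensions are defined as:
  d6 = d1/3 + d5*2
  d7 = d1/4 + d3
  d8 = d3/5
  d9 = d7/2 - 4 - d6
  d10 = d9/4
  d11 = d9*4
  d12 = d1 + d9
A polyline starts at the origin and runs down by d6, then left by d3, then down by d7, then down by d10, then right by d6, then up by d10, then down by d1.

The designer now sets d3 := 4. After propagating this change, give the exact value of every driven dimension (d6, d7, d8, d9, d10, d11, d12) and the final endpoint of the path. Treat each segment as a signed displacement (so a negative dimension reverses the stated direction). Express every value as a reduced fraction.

d6 = 511/15
d7 = 81/20
d8 = 4/5
d9 = -865/24
d10 = -865/96
d11 = -865/6
d12 = -4301/120
endpoint = (451/15, -2299/60)

Apply edit: d3 := 4
  d6 = d1/3 + d5*2 = 511/15
  d7 = d1/4 + d3 = 81/20
  d8 = d3/5 = 4/5
  d9 = d7/2 - 4 - d6 = -865/24
  d10 = d9/4 = -865/96
  d11 = d9*4 = -865/6
  d12 = d1 + d9 = -4301/120
Walk from origin (0, 0):
  seg 1: down by d6 = 511/15 → (0, -511/15)
  seg 2: left by d3 = 4 → (-4, -511/15)
  seg 3: down by d7 = 81/20 → (-4, -2287/60)
  seg 4: down by d10 = -865/96 → (-4, -4657/160)
  seg 5: right by d6 = 511/15 → (451/15, -4657/160)
  seg 6: up by d10 = -865/96 → (451/15, -2287/60)
  seg 7: down by d1 = 1/5 → (451/15, -2299/60)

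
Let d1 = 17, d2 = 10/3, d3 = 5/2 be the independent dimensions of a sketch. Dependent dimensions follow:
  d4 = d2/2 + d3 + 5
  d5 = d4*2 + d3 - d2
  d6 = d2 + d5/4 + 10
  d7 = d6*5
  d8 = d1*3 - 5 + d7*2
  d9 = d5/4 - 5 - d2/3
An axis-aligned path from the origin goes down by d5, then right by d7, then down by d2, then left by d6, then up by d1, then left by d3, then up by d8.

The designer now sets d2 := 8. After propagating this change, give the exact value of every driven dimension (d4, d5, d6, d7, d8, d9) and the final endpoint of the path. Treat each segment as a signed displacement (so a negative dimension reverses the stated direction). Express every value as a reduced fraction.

Apply edit: d2 := 8
  d4 = d2/2 + d3 + 5 = 23/2
  d5 = d4*2 + d3 - d2 = 35/2
  d6 = d2 + d5/4 + 10 = 179/8
  d7 = d6*5 = 895/8
  d8 = d1*3 - 5 + d7*2 = 1079/4
  d9 = d5/4 - 5 - d2/3 = -79/24
Walk from origin (0, 0):
  seg 1: down by d5 = 35/2 → (0, -35/2)
  seg 2: right by d7 = 895/8 → (895/8, -35/2)
  seg 3: down by d2 = 8 → (895/8, -51/2)
  seg 4: left by d6 = 179/8 → (179/2, -51/2)
  seg 5: up by d1 = 17 → (179/2, -17/2)
  seg 6: left by d3 = 5/2 → (87, -17/2)
  seg 7: up by d8 = 1079/4 → (87, 1045/4)

d4 = 23/2
d5 = 35/2
d6 = 179/8
d7 = 895/8
d8 = 1079/4
d9 = -79/24
endpoint = (87, 1045/4)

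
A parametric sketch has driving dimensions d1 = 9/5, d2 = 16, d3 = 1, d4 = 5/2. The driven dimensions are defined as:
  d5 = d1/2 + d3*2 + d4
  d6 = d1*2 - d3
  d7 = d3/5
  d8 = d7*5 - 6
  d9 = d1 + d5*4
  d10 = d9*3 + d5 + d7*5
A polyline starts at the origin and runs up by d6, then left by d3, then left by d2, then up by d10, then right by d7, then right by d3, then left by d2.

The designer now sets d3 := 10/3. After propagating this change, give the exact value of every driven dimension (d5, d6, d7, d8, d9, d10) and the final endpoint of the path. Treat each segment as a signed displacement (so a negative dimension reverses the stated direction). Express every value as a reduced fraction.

d5 = 151/15
d6 = 4/15
d7 = 2/3
d8 = -8/3
d9 = 631/15
d10 = 698/5
endpoint = (-94/3, 2098/15)

Apply edit: d3 := 10/3
  d5 = d1/2 + d3*2 + d4 = 151/15
  d6 = d1*2 - d3 = 4/15
  d7 = d3/5 = 2/3
  d8 = d7*5 - 6 = -8/3
  d9 = d1 + d5*4 = 631/15
  d10 = d9*3 + d5 + d7*5 = 698/5
Walk from origin (0, 0):
  seg 1: up by d6 = 4/15 → (0, 4/15)
  seg 2: left by d3 = 10/3 → (-10/3, 4/15)
  seg 3: left by d2 = 16 → (-58/3, 4/15)
  seg 4: up by d10 = 698/5 → (-58/3, 2098/15)
  seg 5: right by d7 = 2/3 → (-56/3, 2098/15)
  seg 6: right by d3 = 10/3 → (-46/3, 2098/15)
  seg 7: left by d2 = 16 → (-94/3, 2098/15)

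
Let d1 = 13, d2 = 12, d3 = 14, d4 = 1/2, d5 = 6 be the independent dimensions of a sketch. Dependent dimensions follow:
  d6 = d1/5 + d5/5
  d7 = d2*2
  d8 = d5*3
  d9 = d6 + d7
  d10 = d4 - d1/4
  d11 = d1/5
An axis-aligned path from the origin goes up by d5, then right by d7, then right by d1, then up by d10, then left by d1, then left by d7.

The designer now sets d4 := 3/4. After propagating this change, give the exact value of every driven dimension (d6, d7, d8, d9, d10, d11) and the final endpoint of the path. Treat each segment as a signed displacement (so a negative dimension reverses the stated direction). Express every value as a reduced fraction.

d6 = 19/5
d7 = 24
d8 = 18
d9 = 139/5
d10 = -5/2
d11 = 13/5
endpoint = (0, 7/2)

Apply edit: d4 := 3/4
  d6 = d1/5 + d5/5 = 19/5
  d7 = d2*2 = 24
  d8 = d5*3 = 18
  d9 = d6 + d7 = 139/5
  d10 = d4 - d1/4 = -5/2
  d11 = d1/5 = 13/5
Walk from origin (0, 0):
  seg 1: up by d5 = 6 → (0, 6)
  seg 2: right by d7 = 24 → (24, 6)
  seg 3: right by d1 = 13 → (37, 6)
  seg 4: up by d10 = -5/2 → (37, 7/2)
  seg 5: left by d1 = 13 → (24, 7/2)
  seg 6: left by d7 = 24 → (0, 7/2)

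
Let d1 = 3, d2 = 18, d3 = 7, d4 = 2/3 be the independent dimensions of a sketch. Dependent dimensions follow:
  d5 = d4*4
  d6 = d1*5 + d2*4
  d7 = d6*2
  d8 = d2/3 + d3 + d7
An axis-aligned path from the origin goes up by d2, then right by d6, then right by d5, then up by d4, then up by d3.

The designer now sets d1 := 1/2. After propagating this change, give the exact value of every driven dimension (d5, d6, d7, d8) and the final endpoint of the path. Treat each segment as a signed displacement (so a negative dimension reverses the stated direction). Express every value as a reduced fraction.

Apply edit: d1 := 1/2
  d5 = d4*4 = 8/3
  d6 = d1*5 + d2*4 = 149/2
  d7 = d6*2 = 149
  d8 = d2/3 + d3 + d7 = 162
Walk from origin (0, 0):
  seg 1: up by d2 = 18 → (0, 18)
  seg 2: right by d6 = 149/2 → (149/2, 18)
  seg 3: right by d5 = 8/3 → (463/6, 18)
  seg 4: up by d4 = 2/3 → (463/6, 56/3)
  seg 5: up by d3 = 7 → (463/6, 77/3)

d5 = 8/3
d6 = 149/2
d7 = 149
d8 = 162
endpoint = (463/6, 77/3)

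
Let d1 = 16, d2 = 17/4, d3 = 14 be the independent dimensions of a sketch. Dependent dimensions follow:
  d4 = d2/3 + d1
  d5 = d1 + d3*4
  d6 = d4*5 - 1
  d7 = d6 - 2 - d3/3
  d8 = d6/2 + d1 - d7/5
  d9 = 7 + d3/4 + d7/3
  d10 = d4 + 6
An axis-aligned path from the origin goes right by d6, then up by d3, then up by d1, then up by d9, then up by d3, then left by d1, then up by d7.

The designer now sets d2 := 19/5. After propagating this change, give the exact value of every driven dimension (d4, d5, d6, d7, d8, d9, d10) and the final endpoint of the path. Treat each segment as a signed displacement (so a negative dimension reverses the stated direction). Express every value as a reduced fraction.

Apply edit: d2 := 19/5
  d4 = d2/3 + d1 = 259/15
  d5 = d1 + d3*4 = 72
  d6 = d4*5 - 1 = 256/3
  d7 = d6 - 2 - d3/3 = 236/3
  d8 = d6/2 + d1 - d7/5 = 644/15
  d9 = 7 + d3/4 + d7/3 = 661/18
  d10 = d4 + 6 = 349/15
Walk from origin (0, 0):
  seg 1: right by d6 = 256/3 → (256/3, 0)
  seg 2: up by d3 = 14 → (256/3, 14)
  seg 3: up by d1 = 16 → (256/3, 30)
  seg 4: up by d9 = 661/18 → (256/3, 1201/18)
  seg 5: up by d3 = 14 → (256/3, 1453/18)
  seg 6: left by d1 = 16 → (208/3, 1453/18)
  seg 7: up by d7 = 236/3 → (208/3, 2869/18)

d4 = 259/15
d5 = 72
d6 = 256/3
d7 = 236/3
d8 = 644/15
d9 = 661/18
d10 = 349/15
endpoint = (208/3, 2869/18)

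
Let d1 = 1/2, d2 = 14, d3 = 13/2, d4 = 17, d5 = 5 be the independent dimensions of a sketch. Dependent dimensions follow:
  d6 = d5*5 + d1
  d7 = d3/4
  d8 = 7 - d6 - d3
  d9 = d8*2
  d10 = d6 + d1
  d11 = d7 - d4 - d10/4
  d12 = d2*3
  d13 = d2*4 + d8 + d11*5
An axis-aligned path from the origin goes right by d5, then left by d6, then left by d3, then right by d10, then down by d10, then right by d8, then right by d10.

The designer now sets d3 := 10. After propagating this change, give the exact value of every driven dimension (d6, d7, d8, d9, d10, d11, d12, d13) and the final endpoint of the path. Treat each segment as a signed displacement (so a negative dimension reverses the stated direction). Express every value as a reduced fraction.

Apply edit: d3 := 10
  d6 = d5*5 + d1 = 51/2
  d7 = d3/4 = 5/2
  d8 = 7 - d6 - d3 = -57/2
  d9 = d8*2 = -57
  d10 = d6 + d1 = 26
  d11 = d7 - d4 - d10/4 = -21
  d12 = d2*3 = 42
  d13 = d2*4 + d8 + d11*5 = -155/2
Walk from origin (0, 0):
  seg 1: right by d5 = 5 → (5, 0)
  seg 2: left by d6 = 51/2 → (-41/2, 0)
  seg 3: left by d3 = 10 → (-61/2, 0)
  seg 4: right by d10 = 26 → (-9/2, 0)
  seg 5: down by d10 = 26 → (-9/2, -26)
  seg 6: right by d8 = -57/2 → (-33, -26)
  seg 7: right by d10 = 26 → (-7, -26)

d6 = 51/2
d7 = 5/2
d8 = -57/2
d9 = -57
d10 = 26
d11 = -21
d12 = 42
d13 = -155/2
endpoint = (-7, -26)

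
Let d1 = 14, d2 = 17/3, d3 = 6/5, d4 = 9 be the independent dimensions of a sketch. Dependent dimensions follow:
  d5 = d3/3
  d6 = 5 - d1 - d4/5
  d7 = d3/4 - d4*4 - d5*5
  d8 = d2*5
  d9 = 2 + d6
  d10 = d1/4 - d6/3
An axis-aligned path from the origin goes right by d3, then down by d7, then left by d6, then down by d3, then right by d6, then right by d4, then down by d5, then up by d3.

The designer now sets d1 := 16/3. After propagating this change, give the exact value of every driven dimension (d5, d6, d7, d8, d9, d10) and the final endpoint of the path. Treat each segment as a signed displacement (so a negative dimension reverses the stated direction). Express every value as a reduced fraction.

d5 = 2/5
d6 = -32/15
d7 = -377/10
d8 = 85/3
d9 = -2/15
d10 = 92/45
endpoint = (51/5, 373/10)

Apply edit: d1 := 16/3
  d5 = d3/3 = 2/5
  d6 = 5 - d1 - d4/5 = -32/15
  d7 = d3/4 - d4*4 - d5*5 = -377/10
  d8 = d2*5 = 85/3
  d9 = 2 + d6 = -2/15
  d10 = d1/4 - d6/3 = 92/45
Walk from origin (0, 0):
  seg 1: right by d3 = 6/5 → (6/5, 0)
  seg 2: down by d7 = -377/10 → (6/5, 377/10)
  seg 3: left by d6 = -32/15 → (10/3, 377/10)
  seg 4: down by d3 = 6/5 → (10/3, 73/2)
  seg 5: right by d6 = -32/15 → (6/5, 73/2)
  seg 6: right by d4 = 9 → (51/5, 73/2)
  seg 7: down by d5 = 2/5 → (51/5, 361/10)
  seg 8: up by d3 = 6/5 → (51/5, 373/10)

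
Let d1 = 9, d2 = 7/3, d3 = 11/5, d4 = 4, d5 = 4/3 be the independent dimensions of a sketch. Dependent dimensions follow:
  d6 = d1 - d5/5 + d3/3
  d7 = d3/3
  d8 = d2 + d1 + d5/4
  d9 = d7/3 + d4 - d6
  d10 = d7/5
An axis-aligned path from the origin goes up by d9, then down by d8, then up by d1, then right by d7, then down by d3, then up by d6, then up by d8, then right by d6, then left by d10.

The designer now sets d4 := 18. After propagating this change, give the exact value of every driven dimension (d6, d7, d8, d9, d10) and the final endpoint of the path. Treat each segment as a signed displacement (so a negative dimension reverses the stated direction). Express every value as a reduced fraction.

Apply edit: d4 := 18
  d6 = d1 - d5/5 + d3/3 = 142/15
  d7 = d3/3 = 11/15
  d8 = d2 + d1 + d5/4 = 35/3
  d9 = d7/3 + d4 - d6 = 79/9
  d10 = d7/5 = 11/75
Walk from origin (0, 0):
  seg 1: up by d9 = 79/9 → (0, 79/9)
  seg 2: down by d8 = 35/3 → (0, -26/9)
  seg 3: up by d1 = 9 → (0, 55/9)
  seg 4: right by d7 = 11/15 → (11/15, 55/9)
  seg 5: down by d3 = 11/5 → (11/15, 176/45)
  seg 6: up by d6 = 142/15 → (11/15, 602/45)
  seg 7: up by d8 = 35/3 → (11/15, 1127/45)
  seg 8: right by d6 = 142/15 → (51/5, 1127/45)
  seg 9: left by d10 = 11/75 → (754/75, 1127/45)

d6 = 142/15
d7 = 11/15
d8 = 35/3
d9 = 79/9
d10 = 11/75
endpoint = (754/75, 1127/45)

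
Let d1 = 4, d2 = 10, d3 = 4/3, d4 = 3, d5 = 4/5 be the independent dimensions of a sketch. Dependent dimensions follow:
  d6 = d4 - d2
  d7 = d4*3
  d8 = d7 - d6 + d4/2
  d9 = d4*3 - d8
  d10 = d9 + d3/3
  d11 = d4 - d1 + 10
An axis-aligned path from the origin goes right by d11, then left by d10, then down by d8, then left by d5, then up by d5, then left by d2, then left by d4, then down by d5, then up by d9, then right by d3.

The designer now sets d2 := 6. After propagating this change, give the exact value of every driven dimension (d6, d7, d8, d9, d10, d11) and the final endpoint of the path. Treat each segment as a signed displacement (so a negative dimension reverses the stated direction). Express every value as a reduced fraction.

d6 = -3
d7 = 9
d8 = 27/2
d9 = -9/2
d10 = -73/18
d11 = 9
endpoint = (413/90, -18)

Apply edit: d2 := 6
  d6 = d4 - d2 = -3
  d7 = d4*3 = 9
  d8 = d7 - d6 + d4/2 = 27/2
  d9 = d4*3 - d8 = -9/2
  d10 = d9 + d3/3 = -73/18
  d11 = d4 - d1 + 10 = 9
Walk from origin (0, 0):
  seg 1: right by d11 = 9 → (9, 0)
  seg 2: left by d10 = -73/18 → (235/18, 0)
  seg 3: down by d8 = 27/2 → (235/18, -27/2)
  seg 4: left by d5 = 4/5 → (1103/90, -27/2)
  seg 5: up by d5 = 4/5 → (1103/90, -127/10)
  seg 6: left by d2 = 6 → (563/90, -127/10)
  seg 7: left by d4 = 3 → (293/90, -127/10)
  seg 8: down by d5 = 4/5 → (293/90, -27/2)
  seg 9: up by d9 = -9/2 → (293/90, -18)
  seg 10: right by d3 = 4/3 → (413/90, -18)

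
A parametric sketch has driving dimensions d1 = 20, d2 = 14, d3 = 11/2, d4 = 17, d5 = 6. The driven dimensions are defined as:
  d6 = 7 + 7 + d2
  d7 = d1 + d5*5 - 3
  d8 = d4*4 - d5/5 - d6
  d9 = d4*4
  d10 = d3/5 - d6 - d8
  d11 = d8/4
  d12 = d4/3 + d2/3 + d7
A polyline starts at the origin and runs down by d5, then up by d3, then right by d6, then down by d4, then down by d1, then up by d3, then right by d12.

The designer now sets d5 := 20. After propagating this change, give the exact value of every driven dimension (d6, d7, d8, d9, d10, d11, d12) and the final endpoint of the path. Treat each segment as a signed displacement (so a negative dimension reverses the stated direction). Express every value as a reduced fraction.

Apply edit: d5 := 20
  d6 = 7 + 7 + d2 = 28
  d7 = d1 + d5*5 - 3 = 117
  d8 = d4*4 - d5/5 - d6 = 36
  d9 = d4*4 = 68
  d10 = d3/5 - d6 - d8 = -629/10
  d11 = d8/4 = 9
  d12 = d4/3 + d2/3 + d7 = 382/3
Walk from origin (0, 0):
  seg 1: down by d5 = 20 → (0, -20)
  seg 2: up by d3 = 11/2 → (0, -29/2)
  seg 3: right by d6 = 28 → (28, -29/2)
  seg 4: down by d4 = 17 → (28, -63/2)
  seg 5: down by d1 = 20 → (28, -103/2)
  seg 6: up by d3 = 11/2 → (28, -46)
  seg 7: right by d12 = 382/3 → (466/3, -46)

d6 = 28
d7 = 117
d8 = 36
d9 = 68
d10 = -629/10
d11 = 9
d12 = 382/3
endpoint = (466/3, -46)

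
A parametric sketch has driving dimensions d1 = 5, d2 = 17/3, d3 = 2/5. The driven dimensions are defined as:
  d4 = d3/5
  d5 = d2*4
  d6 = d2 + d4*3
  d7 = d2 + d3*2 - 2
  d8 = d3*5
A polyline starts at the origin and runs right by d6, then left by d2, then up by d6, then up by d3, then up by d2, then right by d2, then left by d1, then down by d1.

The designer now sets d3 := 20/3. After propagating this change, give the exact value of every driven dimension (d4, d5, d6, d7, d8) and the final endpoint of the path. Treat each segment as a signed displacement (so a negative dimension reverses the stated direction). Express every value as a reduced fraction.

d4 = 4/3
d5 = 68/3
d6 = 29/3
d7 = 17
d8 = 100/3
endpoint = (14/3, 17)

Apply edit: d3 := 20/3
  d4 = d3/5 = 4/3
  d5 = d2*4 = 68/3
  d6 = d2 + d4*3 = 29/3
  d7 = d2 + d3*2 - 2 = 17
  d8 = d3*5 = 100/3
Walk from origin (0, 0):
  seg 1: right by d6 = 29/3 → (29/3, 0)
  seg 2: left by d2 = 17/3 → (4, 0)
  seg 3: up by d6 = 29/3 → (4, 29/3)
  seg 4: up by d3 = 20/3 → (4, 49/3)
  seg 5: up by d2 = 17/3 → (4, 22)
  seg 6: right by d2 = 17/3 → (29/3, 22)
  seg 7: left by d1 = 5 → (14/3, 22)
  seg 8: down by d1 = 5 → (14/3, 17)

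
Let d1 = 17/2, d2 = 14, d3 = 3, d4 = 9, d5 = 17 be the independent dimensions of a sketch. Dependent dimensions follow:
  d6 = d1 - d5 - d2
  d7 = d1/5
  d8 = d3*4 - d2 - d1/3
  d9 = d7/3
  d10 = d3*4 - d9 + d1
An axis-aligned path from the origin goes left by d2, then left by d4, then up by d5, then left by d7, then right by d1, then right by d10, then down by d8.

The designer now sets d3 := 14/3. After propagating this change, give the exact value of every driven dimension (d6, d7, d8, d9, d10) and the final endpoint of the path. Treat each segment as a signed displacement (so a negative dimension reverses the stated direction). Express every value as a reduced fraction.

Apply edit: d3 := 14/3
  d6 = d1 - d5 - d2 = -45/2
  d7 = d1/5 = 17/10
  d8 = d3*4 - d2 - d1/3 = 11/6
  d9 = d7/3 = 17/30
  d10 = d3*4 - d9 + d1 = 133/5
Walk from origin (0, 0):
  seg 1: left by d2 = 14 → (-14, 0)
  seg 2: left by d4 = 9 → (-23, 0)
  seg 3: up by d5 = 17 → (-23, 17)
  seg 4: left by d7 = 17/10 → (-247/10, 17)
  seg 5: right by d1 = 17/2 → (-81/5, 17)
  seg 6: right by d10 = 133/5 → (52/5, 17)
  seg 7: down by d8 = 11/6 → (52/5, 91/6)

d6 = -45/2
d7 = 17/10
d8 = 11/6
d9 = 17/30
d10 = 133/5
endpoint = (52/5, 91/6)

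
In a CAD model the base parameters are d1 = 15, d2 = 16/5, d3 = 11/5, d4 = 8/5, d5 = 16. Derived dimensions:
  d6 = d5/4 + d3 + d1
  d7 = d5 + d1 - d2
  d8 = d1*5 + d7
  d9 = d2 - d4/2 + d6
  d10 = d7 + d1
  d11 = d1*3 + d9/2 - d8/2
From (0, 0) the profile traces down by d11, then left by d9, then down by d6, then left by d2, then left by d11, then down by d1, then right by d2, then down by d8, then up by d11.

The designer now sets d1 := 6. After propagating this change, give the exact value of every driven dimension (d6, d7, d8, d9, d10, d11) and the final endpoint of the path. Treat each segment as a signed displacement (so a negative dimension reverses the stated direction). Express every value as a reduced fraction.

d6 = 61/5
d7 = 94/5
d8 = 244/5
d9 = 73/5
d10 = 124/5
d11 = 9/10
endpoint = (-31/2, -67)

Apply edit: d1 := 6
  d6 = d5/4 + d3 + d1 = 61/5
  d7 = d5 + d1 - d2 = 94/5
  d8 = d1*5 + d7 = 244/5
  d9 = d2 - d4/2 + d6 = 73/5
  d10 = d7 + d1 = 124/5
  d11 = d1*3 + d9/2 - d8/2 = 9/10
Walk from origin (0, 0):
  seg 1: down by d11 = 9/10 → (0, -9/10)
  seg 2: left by d9 = 73/5 → (-73/5, -9/10)
  seg 3: down by d6 = 61/5 → (-73/5, -131/10)
  seg 4: left by d2 = 16/5 → (-89/5, -131/10)
  seg 5: left by d11 = 9/10 → (-187/10, -131/10)
  seg 6: down by d1 = 6 → (-187/10, -191/10)
  seg 7: right by d2 = 16/5 → (-31/2, -191/10)
  seg 8: down by d8 = 244/5 → (-31/2, -679/10)
  seg 9: up by d11 = 9/10 → (-31/2, -67)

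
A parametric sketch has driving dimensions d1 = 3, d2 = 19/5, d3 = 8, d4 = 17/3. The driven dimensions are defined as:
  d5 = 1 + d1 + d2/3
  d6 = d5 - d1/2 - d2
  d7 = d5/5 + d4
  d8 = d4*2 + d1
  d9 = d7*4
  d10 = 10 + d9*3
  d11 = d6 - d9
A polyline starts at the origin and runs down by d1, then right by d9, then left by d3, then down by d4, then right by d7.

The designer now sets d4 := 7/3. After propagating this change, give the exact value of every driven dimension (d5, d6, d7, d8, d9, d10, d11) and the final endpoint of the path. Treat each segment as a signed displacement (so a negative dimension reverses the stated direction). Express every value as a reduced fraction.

d5 = 79/15
d6 = -1/30
d7 = 254/75
d8 = 23/3
d9 = 1016/75
d10 = 1266/25
d11 = -679/50
endpoint = (134/15, -16/3)

Apply edit: d4 := 7/3
  d5 = 1 + d1 + d2/3 = 79/15
  d6 = d5 - d1/2 - d2 = -1/30
  d7 = d5/5 + d4 = 254/75
  d8 = d4*2 + d1 = 23/3
  d9 = d7*4 = 1016/75
  d10 = 10 + d9*3 = 1266/25
  d11 = d6 - d9 = -679/50
Walk from origin (0, 0):
  seg 1: down by d1 = 3 → (0, -3)
  seg 2: right by d9 = 1016/75 → (1016/75, -3)
  seg 3: left by d3 = 8 → (416/75, -3)
  seg 4: down by d4 = 7/3 → (416/75, -16/3)
  seg 5: right by d7 = 254/75 → (134/15, -16/3)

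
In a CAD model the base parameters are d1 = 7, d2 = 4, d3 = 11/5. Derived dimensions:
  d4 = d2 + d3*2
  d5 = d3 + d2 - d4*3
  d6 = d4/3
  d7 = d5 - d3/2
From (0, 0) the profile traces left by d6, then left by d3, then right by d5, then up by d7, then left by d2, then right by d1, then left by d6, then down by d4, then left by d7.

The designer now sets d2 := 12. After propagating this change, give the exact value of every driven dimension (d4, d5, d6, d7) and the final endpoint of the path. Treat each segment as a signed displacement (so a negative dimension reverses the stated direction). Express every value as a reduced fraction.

d4 = 82/5
d5 = -35
d6 = 82/15
d7 = -361/10
endpoint = (-511/30, -105/2)

Apply edit: d2 := 12
  d4 = d2 + d3*2 = 82/5
  d5 = d3 + d2 - d4*3 = -35
  d6 = d4/3 = 82/15
  d7 = d5 - d3/2 = -361/10
Walk from origin (0, 0):
  seg 1: left by d6 = 82/15 → (-82/15, 0)
  seg 2: left by d3 = 11/5 → (-23/3, 0)
  seg 3: right by d5 = -35 → (-128/3, 0)
  seg 4: up by d7 = -361/10 → (-128/3, -361/10)
  seg 5: left by d2 = 12 → (-164/3, -361/10)
  seg 6: right by d1 = 7 → (-143/3, -361/10)
  seg 7: left by d6 = 82/15 → (-797/15, -361/10)
  seg 8: down by d4 = 82/5 → (-797/15, -105/2)
  seg 9: left by d7 = -361/10 → (-511/30, -105/2)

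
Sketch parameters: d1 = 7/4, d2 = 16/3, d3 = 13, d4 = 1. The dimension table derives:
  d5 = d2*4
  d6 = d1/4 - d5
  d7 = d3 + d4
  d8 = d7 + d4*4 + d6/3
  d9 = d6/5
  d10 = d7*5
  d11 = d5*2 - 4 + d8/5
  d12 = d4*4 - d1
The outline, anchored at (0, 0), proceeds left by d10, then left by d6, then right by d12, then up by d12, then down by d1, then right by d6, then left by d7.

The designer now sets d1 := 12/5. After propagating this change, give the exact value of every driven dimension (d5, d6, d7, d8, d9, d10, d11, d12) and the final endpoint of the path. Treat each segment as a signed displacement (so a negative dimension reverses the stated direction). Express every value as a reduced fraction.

Apply edit: d1 := 12/5
  d5 = d2*4 = 64/3
  d6 = d1/4 - d5 = -311/15
  d7 = d3 + d4 = 14
  d8 = d7 + d4*4 + d6/3 = 499/45
  d9 = d6/5 = -311/75
  d10 = d7*5 = 70
  d11 = d5*2 - 4 + d8/5 = 9199/225
  d12 = d4*4 - d1 = 8/5
Walk from origin (0, 0):
  seg 1: left by d10 = 70 → (-70, 0)
  seg 2: left by d6 = -311/15 → (-739/15, 0)
  seg 3: right by d12 = 8/5 → (-143/3, 0)
  seg 4: up by d12 = 8/5 → (-143/3, 8/5)
  seg 5: down by d1 = 12/5 → (-143/3, -4/5)
  seg 6: right by d6 = -311/15 → (-342/5, -4/5)
  seg 7: left by d7 = 14 → (-412/5, -4/5)

d5 = 64/3
d6 = -311/15
d7 = 14
d8 = 499/45
d9 = -311/75
d10 = 70
d11 = 9199/225
d12 = 8/5
endpoint = (-412/5, -4/5)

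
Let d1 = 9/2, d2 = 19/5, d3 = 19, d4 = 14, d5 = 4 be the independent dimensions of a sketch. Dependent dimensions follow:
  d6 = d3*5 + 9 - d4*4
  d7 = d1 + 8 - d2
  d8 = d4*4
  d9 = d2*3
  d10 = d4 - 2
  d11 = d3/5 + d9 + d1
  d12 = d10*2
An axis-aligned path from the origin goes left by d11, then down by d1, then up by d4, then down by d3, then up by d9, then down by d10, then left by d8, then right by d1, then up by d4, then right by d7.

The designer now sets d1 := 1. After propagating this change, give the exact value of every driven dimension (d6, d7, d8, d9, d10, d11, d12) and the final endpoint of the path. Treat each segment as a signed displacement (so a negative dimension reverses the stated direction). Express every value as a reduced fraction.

Apply edit: d1 := 1
  d6 = d3*5 + 9 - d4*4 = 48
  d7 = d1 + 8 - d2 = 26/5
  d8 = d4*4 = 56
  d9 = d2*3 = 57/5
  d10 = d4 - 2 = 12
  d11 = d3/5 + d9 + d1 = 81/5
  d12 = d10*2 = 24
Walk from origin (0, 0):
  seg 1: left by d11 = 81/5 → (-81/5, 0)
  seg 2: down by d1 = 1 → (-81/5, -1)
  seg 3: up by d4 = 14 → (-81/5, 13)
  seg 4: down by d3 = 19 → (-81/5, -6)
  seg 5: up by d9 = 57/5 → (-81/5, 27/5)
  seg 6: down by d10 = 12 → (-81/5, -33/5)
  seg 7: left by d8 = 56 → (-361/5, -33/5)
  seg 8: right by d1 = 1 → (-356/5, -33/5)
  seg 9: up by d4 = 14 → (-356/5, 37/5)
  seg 10: right by d7 = 26/5 → (-66, 37/5)

d6 = 48
d7 = 26/5
d8 = 56
d9 = 57/5
d10 = 12
d11 = 81/5
d12 = 24
endpoint = (-66, 37/5)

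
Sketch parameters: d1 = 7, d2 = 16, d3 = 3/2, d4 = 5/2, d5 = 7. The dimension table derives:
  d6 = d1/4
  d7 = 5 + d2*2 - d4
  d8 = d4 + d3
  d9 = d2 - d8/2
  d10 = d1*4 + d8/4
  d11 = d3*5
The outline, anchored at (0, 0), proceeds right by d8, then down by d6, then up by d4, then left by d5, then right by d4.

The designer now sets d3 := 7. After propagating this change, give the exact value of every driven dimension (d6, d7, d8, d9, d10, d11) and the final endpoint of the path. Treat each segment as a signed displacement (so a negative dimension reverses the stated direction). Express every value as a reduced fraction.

d6 = 7/4
d7 = 69/2
d8 = 19/2
d9 = 45/4
d10 = 243/8
d11 = 35
endpoint = (5, 3/4)

Apply edit: d3 := 7
  d6 = d1/4 = 7/4
  d7 = 5 + d2*2 - d4 = 69/2
  d8 = d4 + d3 = 19/2
  d9 = d2 - d8/2 = 45/4
  d10 = d1*4 + d8/4 = 243/8
  d11 = d3*5 = 35
Walk from origin (0, 0):
  seg 1: right by d8 = 19/2 → (19/2, 0)
  seg 2: down by d6 = 7/4 → (19/2, -7/4)
  seg 3: up by d4 = 5/2 → (19/2, 3/4)
  seg 4: left by d5 = 7 → (5/2, 3/4)
  seg 5: right by d4 = 5/2 → (5, 3/4)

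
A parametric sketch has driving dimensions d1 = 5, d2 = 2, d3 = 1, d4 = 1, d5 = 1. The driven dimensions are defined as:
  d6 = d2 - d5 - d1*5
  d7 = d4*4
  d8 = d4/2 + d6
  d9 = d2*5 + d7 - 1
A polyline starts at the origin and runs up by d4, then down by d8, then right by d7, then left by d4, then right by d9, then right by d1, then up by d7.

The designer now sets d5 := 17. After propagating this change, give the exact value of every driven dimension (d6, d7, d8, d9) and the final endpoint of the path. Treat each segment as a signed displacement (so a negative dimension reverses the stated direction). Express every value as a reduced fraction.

d6 = -40
d7 = 4
d8 = -79/2
d9 = 13
endpoint = (21, 89/2)

Apply edit: d5 := 17
  d6 = d2 - d5 - d1*5 = -40
  d7 = d4*4 = 4
  d8 = d4/2 + d6 = -79/2
  d9 = d2*5 + d7 - 1 = 13
Walk from origin (0, 0):
  seg 1: up by d4 = 1 → (0, 1)
  seg 2: down by d8 = -79/2 → (0, 81/2)
  seg 3: right by d7 = 4 → (4, 81/2)
  seg 4: left by d4 = 1 → (3, 81/2)
  seg 5: right by d9 = 13 → (16, 81/2)
  seg 6: right by d1 = 5 → (21, 81/2)
  seg 7: up by d7 = 4 → (21, 89/2)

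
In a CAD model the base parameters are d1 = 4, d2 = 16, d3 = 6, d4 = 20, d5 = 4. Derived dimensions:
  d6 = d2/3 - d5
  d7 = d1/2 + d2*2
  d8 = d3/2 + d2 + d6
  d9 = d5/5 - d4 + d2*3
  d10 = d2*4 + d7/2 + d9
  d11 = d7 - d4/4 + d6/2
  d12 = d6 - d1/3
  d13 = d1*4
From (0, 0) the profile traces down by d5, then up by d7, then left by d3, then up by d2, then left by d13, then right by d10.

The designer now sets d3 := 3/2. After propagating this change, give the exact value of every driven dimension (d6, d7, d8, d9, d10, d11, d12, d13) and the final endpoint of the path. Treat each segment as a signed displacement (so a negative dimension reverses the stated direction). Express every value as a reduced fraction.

d6 = 4/3
d7 = 34
d8 = 217/12
d9 = 144/5
d10 = 549/5
d11 = 89/3
d12 = 0
d13 = 16
endpoint = (923/10, 46)

Apply edit: d3 := 3/2
  d6 = d2/3 - d5 = 4/3
  d7 = d1/2 + d2*2 = 34
  d8 = d3/2 + d2 + d6 = 217/12
  d9 = d5/5 - d4 + d2*3 = 144/5
  d10 = d2*4 + d7/2 + d9 = 549/5
  d11 = d7 - d4/4 + d6/2 = 89/3
  d12 = d6 - d1/3 = 0
  d13 = d1*4 = 16
Walk from origin (0, 0):
  seg 1: down by d5 = 4 → (0, -4)
  seg 2: up by d7 = 34 → (0, 30)
  seg 3: left by d3 = 3/2 → (-3/2, 30)
  seg 4: up by d2 = 16 → (-3/2, 46)
  seg 5: left by d13 = 16 → (-35/2, 46)
  seg 6: right by d10 = 549/5 → (923/10, 46)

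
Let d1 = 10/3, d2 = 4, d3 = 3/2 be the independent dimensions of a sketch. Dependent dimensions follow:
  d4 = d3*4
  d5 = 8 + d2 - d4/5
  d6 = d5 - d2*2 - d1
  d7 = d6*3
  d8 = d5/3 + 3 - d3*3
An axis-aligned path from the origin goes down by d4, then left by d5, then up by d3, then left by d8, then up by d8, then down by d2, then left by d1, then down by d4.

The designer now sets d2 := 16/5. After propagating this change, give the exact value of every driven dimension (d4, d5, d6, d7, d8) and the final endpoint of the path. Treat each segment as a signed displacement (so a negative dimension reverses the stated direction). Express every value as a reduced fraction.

d4 = 6
d5 = 10
d6 = 4/15
d7 = 4/5
d8 = 11/6
endpoint = (-91/6, -178/15)

Apply edit: d2 := 16/5
  d4 = d3*4 = 6
  d5 = 8 + d2 - d4/5 = 10
  d6 = d5 - d2*2 - d1 = 4/15
  d7 = d6*3 = 4/5
  d8 = d5/3 + 3 - d3*3 = 11/6
Walk from origin (0, 0):
  seg 1: down by d4 = 6 → (0, -6)
  seg 2: left by d5 = 10 → (-10, -6)
  seg 3: up by d3 = 3/2 → (-10, -9/2)
  seg 4: left by d8 = 11/6 → (-71/6, -9/2)
  seg 5: up by d8 = 11/6 → (-71/6, -8/3)
  seg 6: down by d2 = 16/5 → (-71/6, -88/15)
  seg 7: left by d1 = 10/3 → (-91/6, -88/15)
  seg 8: down by d4 = 6 → (-91/6, -178/15)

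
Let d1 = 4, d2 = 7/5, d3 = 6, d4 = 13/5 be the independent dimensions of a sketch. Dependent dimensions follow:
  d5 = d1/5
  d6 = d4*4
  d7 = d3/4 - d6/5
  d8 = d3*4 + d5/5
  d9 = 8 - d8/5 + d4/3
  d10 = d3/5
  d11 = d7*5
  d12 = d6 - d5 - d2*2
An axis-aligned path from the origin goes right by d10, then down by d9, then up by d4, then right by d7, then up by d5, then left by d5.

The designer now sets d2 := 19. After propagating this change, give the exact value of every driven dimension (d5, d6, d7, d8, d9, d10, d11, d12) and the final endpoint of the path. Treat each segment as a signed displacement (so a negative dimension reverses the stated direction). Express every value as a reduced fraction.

d5 = 4/5
d6 = 52/5
d7 = -29/50
d8 = 604/25
d9 = 1513/375
d10 = 6/5
d11 = -29/10
d12 = -142/5
endpoint = (-9/50, -238/375)

Apply edit: d2 := 19
  d5 = d1/5 = 4/5
  d6 = d4*4 = 52/5
  d7 = d3/4 - d6/5 = -29/50
  d8 = d3*4 + d5/5 = 604/25
  d9 = 8 - d8/5 + d4/3 = 1513/375
  d10 = d3/5 = 6/5
  d11 = d7*5 = -29/10
  d12 = d6 - d5 - d2*2 = -142/5
Walk from origin (0, 0):
  seg 1: right by d10 = 6/5 → (6/5, 0)
  seg 2: down by d9 = 1513/375 → (6/5, -1513/375)
  seg 3: up by d4 = 13/5 → (6/5, -538/375)
  seg 4: right by d7 = -29/50 → (31/50, -538/375)
  seg 5: up by d5 = 4/5 → (31/50, -238/375)
  seg 6: left by d5 = 4/5 → (-9/50, -238/375)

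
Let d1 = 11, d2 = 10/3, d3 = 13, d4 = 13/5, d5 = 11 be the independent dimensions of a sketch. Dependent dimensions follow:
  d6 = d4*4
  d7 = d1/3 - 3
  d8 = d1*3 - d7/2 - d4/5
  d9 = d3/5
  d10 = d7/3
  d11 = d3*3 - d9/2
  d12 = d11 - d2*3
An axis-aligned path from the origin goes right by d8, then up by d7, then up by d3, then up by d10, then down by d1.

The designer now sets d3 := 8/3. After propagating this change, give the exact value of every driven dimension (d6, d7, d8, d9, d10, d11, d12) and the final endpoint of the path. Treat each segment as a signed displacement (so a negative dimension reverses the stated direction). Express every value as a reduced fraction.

d6 = 52/5
d7 = 2/3
d8 = 2411/75
d9 = 8/15
d10 = 2/9
d11 = 116/15
d12 = -34/15
endpoint = (2411/75, -67/9)

Apply edit: d3 := 8/3
  d6 = d4*4 = 52/5
  d7 = d1/3 - 3 = 2/3
  d8 = d1*3 - d7/2 - d4/5 = 2411/75
  d9 = d3/5 = 8/15
  d10 = d7/3 = 2/9
  d11 = d3*3 - d9/2 = 116/15
  d12 = d11 - d2*3 = -34/15
Walk from origin (0, 0):
  seg 1: right by d8 = 2411/75 → (2411/75, 0)
  seg 2: up by d7 = 2/3 → (2411/75, 2/3)
  seg 3: up by d3 = 8/3 → (2411/75, 10/3)
  seg 4: up by d10 = 2/9 → (2411/75, 32/9)
  seg 5: down by d1 = 11 → (2411/75, -67/9)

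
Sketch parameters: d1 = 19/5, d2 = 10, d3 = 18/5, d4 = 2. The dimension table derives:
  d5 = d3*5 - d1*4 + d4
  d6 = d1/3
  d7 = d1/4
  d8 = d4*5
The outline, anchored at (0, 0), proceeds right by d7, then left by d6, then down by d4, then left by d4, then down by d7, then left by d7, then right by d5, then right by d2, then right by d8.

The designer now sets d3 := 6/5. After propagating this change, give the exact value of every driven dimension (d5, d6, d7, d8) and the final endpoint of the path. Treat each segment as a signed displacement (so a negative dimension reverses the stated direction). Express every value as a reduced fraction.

Apply edit: d3 := 6/5
  d5 = d3*5 - d1*4 + d4 = -36/5
  d6 = d1/3 = 19/15
  d7 = d1/4 = 19/20
  d8 = d4*5 = 10
Walk from origin (0, 0):
  seg 1: right by d7 = 19/20 → (19/20, 0)
  seg 2: left by d6 = 19/15 → (-19/60, 0)
  seg 3: down by d4 = 2 → (-19/60, -2)
  seg 4: left by d4 = 2 → (-139/60, -2)
  seg 5: down by d7 = 19/20 → (-139/60, -59/20)
  seg 6: left by d7 = 19/20 → (-49/15, -59/20)
  seg 7: right by d5 = -36/5 → (-157/15, -59/20)
  seg 8: right by d2 = 10 → (-7/15, -59/20)
  seg 9: right by d8 = 10 → (143/15, -59/20)

d5 = -36/5
d6 = 19/15
d7 = 19/20
d8 = 10
endpoint = (143/15, -59/20)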